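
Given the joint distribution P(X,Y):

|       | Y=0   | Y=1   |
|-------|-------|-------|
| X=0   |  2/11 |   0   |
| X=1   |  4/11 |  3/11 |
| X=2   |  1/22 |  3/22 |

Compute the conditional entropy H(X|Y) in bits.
1.1077 bits

H(X|Y) = H(X,Y) - H(Y)

H(X,Y) = -Σ_{x,y} P(x,y) log₂ P(x,y). Per-cell terms -P(x,y)·log₂P(x,y):
  X=0: 0.4471694, 0.0000000
  X=1: 0.5307024, 0.5112189
  X=2: 0.2027014, 0.3919731
  (cells with P = 0 contribute 0)
Sum of the 6 terms: H(X,Y) = 2.083765 bits

Marginal of Y (column sums):
  P(Y=0) = 2/11 + 4/11 + 1/22 = 13/22
  P(Y=1) = 0 + 3/11 + 3/22 = 9/22
H(Y) = -[(13/22)·log₂(13/22) + (9/22)·log₂(9/22)]
  = 0.4484952 + 0.5275254 = 0.976021 bits

H(X|Y) = H(X,Y) - H(Y) = 2.083765 - 0.976021 = 1.1077 bits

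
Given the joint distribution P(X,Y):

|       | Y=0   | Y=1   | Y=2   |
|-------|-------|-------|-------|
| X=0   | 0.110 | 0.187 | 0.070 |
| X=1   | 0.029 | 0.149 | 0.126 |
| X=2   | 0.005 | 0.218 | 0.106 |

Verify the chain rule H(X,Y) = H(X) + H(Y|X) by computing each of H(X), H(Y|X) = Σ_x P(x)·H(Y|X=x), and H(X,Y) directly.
H(X) = 1.5806 bits, H(Y|X) = 1.2850 bits, H(X,Y) = 2.8656 bits

Marginal of X (row sums):
  P(X=0) = 0.110 + 0.187 + 0.070 = 0.367
  P(X=1) = 0.029 + 0.149 + 0.126 = 0.304
  P(X=2) = 0.005 + 0.218 + 0.106 = 0.329
H(X) = -[0.367·log₂(0.367) + 0.304·log₂(0.304) + 0.329·log₂(0.329)]
  = 0.5307 + 0.5222 + 0.5277 = 1.5806 bits

H(Y|X) = Σ_x P(x)·H(Y|X=x):
  X=0: P(X=0) = 0.367, P(Y|X=0) = (110/367, 187/367, 70/367) → H(Y|X=0) = 1.4726
  X=1: P(X=1) = 0.304, P(Y|X=1) = (29/304, 149/304, 63/152) → H(Y|X=1) = 1.3543
  X=2: P(X=2) = 0.329, P(Y|X=2) = (5/329, 218/329, 106/329) → H(Y|X=2) = 1.0117
H(Y|X) = 0.367·1.4726 + 0.304·1.3543 + 0.329·1.0117 = 1.2850 bits

H(X,Y) = -Σ_{x,y} P(x,y) log₂ P(x,y). Per-cell terms -P(x,y)·log₂P(x,y):
  X=0: 0.3503, 0.4523, 0.2686
  X=1: 0.1481, 0.4092, 0.3766
  X=2: 0.0382, 0.4791, 0.3432
Sum of the 9 terms: H(X,Y) = 2.8656 bits

Chain rule check:
  H(X) + H(Y|X) = 1.5806 + 1.2850 = 2.8656 bits
  H(X,Y) = 2.8656 bits
✓ Chain rule verified.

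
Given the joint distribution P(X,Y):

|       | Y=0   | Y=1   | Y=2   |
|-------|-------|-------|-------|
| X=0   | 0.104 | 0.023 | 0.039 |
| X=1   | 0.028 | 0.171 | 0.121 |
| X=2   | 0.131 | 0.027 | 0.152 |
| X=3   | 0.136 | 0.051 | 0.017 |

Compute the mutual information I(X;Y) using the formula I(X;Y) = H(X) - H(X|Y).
0.2708 bits

I(X;Y) = H(X) - H(X|Y)

Marginal of X (row sums):
  P(X=0) = 0.104 + 0.023 + 0.039 = 0.166
  P(X=1) = 0.028 + 0.171 + 0.121 = 0.320
  P(X=2) = 0.131 + 0.027 + 0.152 = 0.310
  P(X=3) = 0.136 + 0.051 + 0.017 = 0.204
H(X) = -[0.166·log₂(0.166) + 0.320·log₂(0.320) + 0.310·log₂(0.310) + 0.204·log₂(0.204)]
  = 0.43006 + 0.52603 + 0.52379 + 0.46785 = 1.9477 bits

Marginal of Y (column sums):
  P(Y=0) = 0.104 + 0.028 + 0.131 + 0.136 = 0.399
  P(Y=1) = 0.023 + 0.171 + 0.027 + 0.051 = 0.272
  P(Y=2) = 0.039 + 0.121 + 0.152 + 0.017 = 0.329
H(X|Y) = Σ_y P(y)·H(X|Y=y):
  Y=0: P(Y=0) = 0.399, P(X|Y=0) = (104/399, 4/57, 131/399, 136/399) → H(X|Y=0) = 1.83141
  Y=1: P(Y=1) = 0.272, P(X|Y=1) = (23/272, 171/272, 27/272, 3/16) → H(X|Y=1) = 1.50595
  Y=2: P(Y=2) = 0.329, P(X|Y=2) = (39/329, 121/329, 152/329, 17/329) → H(X|Y=2) = 1.63099
H(X|Y) = 0.399·1.83141 + 0.272·1.50595 + 0.329·1.63099 = 1.6769 bits

I(X;Y) = H(X) - H(X|Y) = 1.9477 - 1.6769 = 0.2708 bits

Cross-check via I(X;Y) = H(X) + H(Y) - H(X,Y): computing H(Y) from the column sums and H(X,Y) from the 12 cells in the same way gives H(Y) = 1.5675 bits and H(X,Y) = 3.2444 bits, so
I(X;Y) = 1.9477 + 1.5675 - 3.2444 = 0.2708 bits ✓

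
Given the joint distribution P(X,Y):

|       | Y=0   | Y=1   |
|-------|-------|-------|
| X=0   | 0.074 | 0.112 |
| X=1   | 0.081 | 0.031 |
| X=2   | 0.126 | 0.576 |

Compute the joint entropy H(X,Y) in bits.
1.9157 bits

H(X,Y) = -Σ_{x,y} P(x,y) log₂ P(x,y). Per-cell terms -P(x,y)·log₂P(x,y):
  X=0: 0.27797, 0.35374
  X=1: 0.29370, 0.15536
  X=2: 0.37655, 0.45841
Sum of the 6 terms: H(X,Y) = 1.9157 bits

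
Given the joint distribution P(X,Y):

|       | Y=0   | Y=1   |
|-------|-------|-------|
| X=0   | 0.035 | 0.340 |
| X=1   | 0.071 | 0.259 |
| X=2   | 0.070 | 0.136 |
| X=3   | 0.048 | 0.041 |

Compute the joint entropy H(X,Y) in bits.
2.5334 bits

H(X,Y) = -Σ_{x,y} P(x,y) log₂ P(x,y). Per-cell terms -P(x,y)·log₂P(x,y):
  X=0: 0.16928, 0.52917
  X=1: 0.27094, 0.50478
  X=2: 0.26856, 0.39145
  X=3: 0.21028, 0.18894
Sum of the 8 terms: H(X,Y) = 2.5334 bits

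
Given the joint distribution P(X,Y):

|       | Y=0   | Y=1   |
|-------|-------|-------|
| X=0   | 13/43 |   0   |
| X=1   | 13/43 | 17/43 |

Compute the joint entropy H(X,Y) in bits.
1.5728 bits

H(X,Y) = -Σ_{x,y} P(x,y) log₂ P(x,y). Per-cell terms -P(x,y)·log₂P(x,y):
  X=0: 0.52176, 0.00000
  X=1: 0.52176, 0.52929
  (cells with P = 0 contribute 0)
Sum of the 4 terms: H(X,Y) = 1.5728 bits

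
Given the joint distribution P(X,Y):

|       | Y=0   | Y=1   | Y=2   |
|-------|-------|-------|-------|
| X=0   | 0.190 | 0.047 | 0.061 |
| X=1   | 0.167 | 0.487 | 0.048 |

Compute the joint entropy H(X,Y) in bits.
2.0557 bits

H(X,Y) = -Σ_{x,y} P(x,y) log₂ P(x,y). Per-cell terms -P(x,y)·log₂P(x,y):
  X=0: 0.45523, 0.20733, 0.24614
  X=1: 0.43121, 0.50551, 0.21028
Sum of the 6 terms: H(X,Y) = 2.0557 bits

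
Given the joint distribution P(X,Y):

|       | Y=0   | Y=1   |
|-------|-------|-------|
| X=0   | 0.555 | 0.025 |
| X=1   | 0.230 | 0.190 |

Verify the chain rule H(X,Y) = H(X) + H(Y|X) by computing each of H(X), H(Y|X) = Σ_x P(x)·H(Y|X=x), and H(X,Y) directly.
H(X) = 0.9815 bits, H(Y|X) = 0.5659 bits, H(X,Y) = 1.5474 bits

Marginal of X (row sums):
  P(X=0) = 0.555 + 0.025 = 0.580
  P(X=1) = 0.230 + 0.190 = 0.420
H(X) = -[0.580·log₂(0.580) + 0.420·log₂(0.420)]
  = 0.45581 + 0.52565 = 0.9815 bits

H(Y|X) = Σ_x P(x)·H(Y|X=x):
  X=0: P(X=0) = 0.580, P(Y|X=0) = (111/116, 5/116) → H(Y|X=0) = 0.25634
  X=1: P(X=1) = 0.420, P(Y|X=1) = (23/42, 19/42) → H(Y|X=1) = 0.99345
H(Y|X) = 0.580·0.25634 + 0.420·0.99345 = 0.5659 bits

H(X,Y) = -Σ_{x,y} P(x,y) log₂ P(x,y). Per-cell terms -P(x,y)·log₂P(x,y):
  X=0: 0.47144, 0.13305
  X=1: 0.48767, 0.45523
Sum of the 4 terms: H(X,Y) = 1.5474 bits

Chain rule check:
  H(X) + H(Y|X) = 0.9815 + 0.5659 = 1.5474 bits
  H(X,Y) = 1.5474 bits
✓ Chain rule verified.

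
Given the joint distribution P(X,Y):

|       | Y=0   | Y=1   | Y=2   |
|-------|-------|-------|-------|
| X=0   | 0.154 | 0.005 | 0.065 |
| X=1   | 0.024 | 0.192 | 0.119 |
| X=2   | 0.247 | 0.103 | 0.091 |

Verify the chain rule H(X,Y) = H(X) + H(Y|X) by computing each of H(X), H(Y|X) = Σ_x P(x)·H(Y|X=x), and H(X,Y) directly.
H(X) = 1.5329 bits, H(Y|X) = 1.2797 bits, H(X,Y) = 2.8126 bits

Marginal of X (row sums):
  P(X=0) = 0.154 + 0.005 + 0.065 = 0.224
  P(X=1) = 0.024 + 0.192 + 0.119 = 0.335
  P(X=2) = 0.247 + 0.103 + 0.091 = 0.441
H(X) = -[0.224·log₂(0.224) + 0.335·log₂(0.335) + 0.441·log₂(0.441)]
  = 0.483488 + 0.528552 + 0.520887 = 1.5329 bits

H(Y|X) = Σ_x P(x)·H(Y|X=x):
  X=0: P(X=0) = 0.224, P(Y|X=0) = (11/16, 5/224, 65/224) → H(Y|X=0) = 1.012048
  X=1: P(X=1) = 0.335, P(Y|X=1) = (24/335, 192/335, 119/335) → H(Y|X=1) = 1.263136
  X=2: P(X=2) = 0.441, P(Y|X=2) = (247/441, 103/441, 13/63) → H(Y|X=2) = 1.428250
H(Y|X) = 0.224·1.012048 + 0.335·1.263136 + 0.441·1.428250 = 1.2797 bits

H(X,Y) = -Σ_{x,y} P(x,y) log₂ P(x,y). Per-cell terms -P(x,y)·log₂P(x,y):
  X=0: 0.415646, 0.038219, 0.256322
  X=1: 0.129140, 0.457118, 0.365445
  X=2: 0.498302, 0.337766, 0.314677
Sum of the 9 terms: H(X,Y) = 2.8126 bits

Chain rule check:
  H(X) + H(Y|X) = 1.5329 + 1.2797 = 2.8126 bits
  H(X,Y) = 2.8126 bits
✓ Chain rule verified.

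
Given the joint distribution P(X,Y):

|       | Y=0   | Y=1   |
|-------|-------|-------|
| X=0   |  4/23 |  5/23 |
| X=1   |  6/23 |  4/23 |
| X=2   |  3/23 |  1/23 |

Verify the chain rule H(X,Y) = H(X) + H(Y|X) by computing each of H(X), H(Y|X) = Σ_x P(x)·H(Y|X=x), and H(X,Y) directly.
H(X) = 1.4910 bits, H(Y|X) = 0.9511 bits, H(X,Y) = 2.4421 bits

Marginal of X (row sums):
  P(X=0) = 4/23 + 5/23 = 9/23
  P(X=1) = 6/23 + 4/23 = 10/23
  P(X=2) = 3/23 + 1/23 = 4/23
H(X) = -[(9/23)·log₂(9/23) + (10/23)·log₂(10/23) + (4/23)·log₂(4/23)]
  = 0.5297 + 0.5224 + 0.4389 = 1.4910 bits

H(Y|X) = Σ_x P(x)·H(Y|X=x):
  X=0: P(X=0) = 9/23, P(Y|X=0) = (4/9, 5/9) → H(Y|X=0) = 0.9911
  X=1: P(X=1) = 10/23, P(Y|X=1) = (3/5, 2/5) → H(Y|X=1) = 0.9710
  X=2: P(X=2) = 4/23, P(Y|X=2) = (3/4, 1/4) → H(Y|X=2) = 0.8113
H(Y|X) = (9/23)·0.9911 + (10/23)·0.9710 + (4/23)·0.8113 = 0.9511 bits

H(X,Y) = -Σ_{x,y} P(x,y) log₂ P(x,y). Per-cell terms -P(x,y)·log₂P(x,y):
  X=0: 0.4389, 0.4786
  X=1: 0.5057, 0.4389
  X=2: 0.3833, 0.1967
Sum of the 6 terms: H(X,Y) = 2.4421 bits

Chain rule check:
  H(X) + H(Y|X) = 1.4910 + 0.9511 = 2.4421 bits
  H(X,Y) = 2.4421 bits
✓ Chain rule verified.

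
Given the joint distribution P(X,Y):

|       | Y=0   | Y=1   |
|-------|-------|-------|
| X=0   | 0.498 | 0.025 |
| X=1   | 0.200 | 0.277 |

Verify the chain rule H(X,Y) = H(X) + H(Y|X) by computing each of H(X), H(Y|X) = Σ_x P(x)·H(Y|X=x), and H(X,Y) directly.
H(X) = 0.9985 bits, H(Y|X) = 0.6129 bits, H(X,Y) = 1.6113 bits

Marginal of X (row sums):
  P(X=0) = 0.498 + 0.025 = 0.523
  P(X=1) = 0.200 + 0.277 = 0.477
H(X) = -[0.523·log₂(0.523) + 0.477·log₂(0.477)]
  = 0.4891 + 0.5094 = 0.9985 bits

H(Y|X) = Σ_x P(x)·H(Y|X=x):
  X=0: P(X=0) = 0.523, P(Y|X=0) = (498/523, 25/523) → H(Y|X=0) = 0.2770
  X=1: P(X=1) = 0.477, P(Y|X=1) = (200/477, 277/477) → H(Y|X=1) = 0.9811
H(Y|X) = 0.523·0.2770 + 0.477·0.9811 = 0.6129 bits

H(X,Y) = -Σ_{x,y} P(x,y) log₂ P(x,y). Per-cell terms -P(x,y)·log₂P(x,y):
  X=0: 0.5009, 0.1330
  X=1: 0.4644, 0.5130
Sum of the 4 terms: H(X,Y) = 1.6113 bits

Chain rule check:
  H(X) + H(Y|X) = 0.9985 + 0.6129 = 1.6114 bits
  H(X,Y) = 1.6113 bits
✓ Chain rule verified (Δ = 0.0001 is 4-dp rounding noise: each of the three values was rounded independently).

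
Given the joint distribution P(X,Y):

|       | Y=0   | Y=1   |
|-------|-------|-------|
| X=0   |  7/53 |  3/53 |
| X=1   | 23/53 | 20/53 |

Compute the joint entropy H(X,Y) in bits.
1.6735 bits

H(X,Y) = -Σ_{x,y} P(x,y) log₂ P(x,y). Per-cell terms -P(x,y)·log₂P(x,y):
  X=0: 0.38574, 0.23451
  X=1: 0.52265, 0.53056
Sum of the 4 terms: H(X,Y) = 1.6735 bits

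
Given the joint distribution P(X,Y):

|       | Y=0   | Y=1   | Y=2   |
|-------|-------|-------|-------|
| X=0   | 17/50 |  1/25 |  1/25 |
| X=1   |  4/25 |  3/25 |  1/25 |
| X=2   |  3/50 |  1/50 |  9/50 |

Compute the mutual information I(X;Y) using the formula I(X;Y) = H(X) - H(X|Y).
0.2978 bits

I(X;Y) = H(X) - H(X|Y)

Marginal of X (row sums):
  P(X=0) = 17/50 + 1/25 + 1/25 = 21/50
  P(X=1) = 4/25 + 3/25 + 1/25 = 8/25
  P(X=2) = 3/50 + 1/50 + 9/50 = 13/50
H(X) = -[(21/50)·log₂(21/50) + (8/25)·log₂(8/25) + (13/50)·log₂(13/50)]
  = 0.52565 + 0.52603 + 0.50529 = 1.5570 bits

Marginal of Y (column sums):
  P(Y=0) = 17/50 + 4/25 + 3/50 = 14/25
  P(Y=1) = 1/25 + 3/25 + 1/50 = 9/50
  P(Y=2) = 1/25 + 1/25 + 9/50 = 13/50
H(X|Y) = Σ_y P(y)·H(X|Y=y):
  Y=0: P(Y=0) = 14/25, P(X|Y=0) = (17/28, 2/7, 3/28) → H(X|Y=0) = 1.29872
  Y=1: P(Y=1) = 9/50, P(X|Y=1) = (2/9, 2/3, 1/9) → H(X|Y=1) = 1.22439
  Y=2: P(Y=2) = 13/50, P(X|Y=2) = (2/13, 2/13, 9/13) → H(X|Y=2) = 1.19818
H(X|Y) = (14/25)·1.29872 + (9/50)·1.22439 + (13/50)·1.19818 = 1.2592 bits

I(X;Y) = H(X) - H(X|Y) = 1.5570 - 1.2592 = 0.2978 bits

Cross-check via I(X;Y) = H(X) + H(Y) - H(X,Y): computing H(Y) from the column sums and H(X,Y) from the 9 cells in the same way gives H(Y) = 1.4190 bits and H(X,Y) = 2.6782 bits, so
I(X;Y) = 1.5570 + 1.4190 - 2.6782 = 0.2978 bits ✓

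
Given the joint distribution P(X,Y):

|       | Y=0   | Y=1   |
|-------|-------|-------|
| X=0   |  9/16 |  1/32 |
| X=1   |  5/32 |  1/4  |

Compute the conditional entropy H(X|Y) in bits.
0.6845 bits

H(X|Y) = H(X,Y) - H(Y)

H(X,Y) = -Σ_{x,y} P(x,y) log₂ P(x,y). Per-cell terms -P(x,y)·log₂P(x,y):
  X=0: 0.46692, 0.15625
  X=1: 0.41845, 0.50000
Sum of the 4 terms: H(X,Y) = 1.54162 bits

Marginal of Y (column sums):
  P(Y=0) = 9/16 + 5/32 = 23/32
  P(Y=1) = 1/32 + 1/4 = 9/32
H(Y) = -[(23/32)·log₂(23/32) + (9/32)·log₂(9/32)]
  = 0.34244 + 0.51471 = 0.85715 bits

H(X|Y) = H(X,Y) - H(Y) = 1.54162 - 0.85715 = 0.6845 bits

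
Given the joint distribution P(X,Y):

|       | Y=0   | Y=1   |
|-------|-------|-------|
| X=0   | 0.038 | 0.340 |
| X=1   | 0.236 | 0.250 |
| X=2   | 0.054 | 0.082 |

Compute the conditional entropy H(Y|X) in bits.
0.7954 bits

H(Y|X) = H(X,Y) - H(X)

H(X,Y) = -Σ_{x,y} P(x,y) log₂ P(x,y). Per-cell terms -P(x,y)·log₂P(x,y):
  X=0: 0.17928, 0.52917
  X=1: 0.49162, 0.50000
  X=2: 0.22739, 0.29588
Sum of the 6 terms: H(X,Y) = 2.2233 bits

Marginal of X (row sums):
  P(X=0) = 0.038 + 0.340 = 0.378
  P(X=1) = 0.236 + 0.250 = 0.486
  P(X=2) = 0.054 + 0.082 = 0.136
H(X) = -[0.378·log₂(0.378) + 0.486·log₂(0.486) + 0.136·log₂(0.136)]
  = 0.53054 + 0.50591 + 0.39145 = 1.4279 bits

H(Y|X) = H(X,Y) - H(X) = 2.2233 - 1.4279 = 0.7954 bits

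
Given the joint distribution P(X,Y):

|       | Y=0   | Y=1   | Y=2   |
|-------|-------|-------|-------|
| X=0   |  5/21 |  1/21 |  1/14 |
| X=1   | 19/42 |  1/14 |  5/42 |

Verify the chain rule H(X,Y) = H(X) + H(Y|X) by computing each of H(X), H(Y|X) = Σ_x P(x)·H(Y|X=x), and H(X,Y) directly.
H(X) = 0.9403 bits, H(Y|X) = 1.1890 bits, H(X,Y) = 2.1292 bits

Marginal of X (row sums):
  P(X=0) = 5/21 + 1/21 + 1/14 = 5/14
  P(X=1) = 19/42 + 1/14 + 5/42 = 9/14
H(X) = -[(5/14)·log₂(5/14) + (9/14)·log₂(9/14)]
  = 0.53051 + 0.40978 = 0.9403 bits

H(Y|X) = Σ_x P(x)·H(Y|X=x):
  X=0: P(X=0) = 5/14, P(Y|X=0) = (2/3, 2/15, 1/5) → H(Y|X=0) = 1.24195
  X=1: P(X=1) = 9/14, P(Y|X=1) = (19/27, 1/9, 5/27) → H(Y|X=1) = 1.15951
H(Y|X) = (5/14)·1.24195 + (9/14)·1.15951 = 1.1890 bits

H(X,Y) = -Σ_{x,y} P(x,y) log₂ P(x,y). Per-cell terms -P(x,y)·log₂P(x,y):
  X=0: 0.49295, 0.20916, 0.27195
  X=1: 0.51770, 0.27195, 0.36552
Sum of the 6 terms: H(X,Y) = 2.1292 bits

Chain rule check:
  H(X) + H(Y|X) = 0.9403 + 1.1890 = 2.1293 bits
  H(X,Y) = 2.1292 bits
✓ Chain rule verified (Δ = 0.0001 is 4-dp rounding noise: each of the three values was rounded independently).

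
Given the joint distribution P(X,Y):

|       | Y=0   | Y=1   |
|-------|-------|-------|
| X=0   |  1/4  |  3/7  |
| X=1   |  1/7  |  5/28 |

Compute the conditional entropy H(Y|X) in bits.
0.9628 bits

H(Y|X) = H(X,Y) - H(X)

H(X,Y) = -Σ_{x,y} P(x,y) log₂ P(x,y). Per-cell terms -P(x,y)·log₂P(x,y):
  X=0: 0.50000, 0.52388
  X=1: 0.40105, 0.44383
Sum of the 4 terms: H(X,Y) = 1.86876 bits

Marginal of X (row sums):
  P(X=0) = 1/4 + 3/7 = 19/28
  P(X=1) = 1/7 + 5/28 = 9/28
H(X) = -[(19/28)·log₂(19/28) + (9/28)·log₂(9/28)]
  = 0.37961 + 0.52632 = 0.90593 bits

H(Y|X) = H(X,Y) - H(X) = 1.86876 - 0.90593 = 0.9628 bits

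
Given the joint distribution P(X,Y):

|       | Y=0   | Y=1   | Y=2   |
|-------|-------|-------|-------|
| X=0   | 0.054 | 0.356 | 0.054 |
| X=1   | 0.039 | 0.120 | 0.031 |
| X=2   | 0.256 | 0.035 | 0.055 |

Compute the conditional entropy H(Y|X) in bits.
1.0938 bits

H(Y|X) = H(X,Y) - H(X)

H(X,Y) = -Σ_{x,y} P(x,y) log₂ P(x,y). Per-cell terms -P(x,y)·log₂P(x,y):
  X=0: 0.22739, 0.53046, 0.22739
  X=1: 0.18253, 0.36707, 0.15536
  X=2: 0.50324, 0.16928, 0.23014
Sum of the 9 terms: H(X,Y) = 2.59286 bits

Marginal of X (row sums):
  P(X=0) = 0.054 + 0.356 + 0.054 = 0.464
  P(X=1) = 0.039 + 0.120 + 0.031 = 0.190
  P(X=2) = 0.256 + 0.035 + 0.055 = 0.346
H(X) = -[0.464·log₂(0.464) + 0.190·log₂(0.190) + 0.346·log₂(0.346)]
  = 0.51402 + 0.45523 + 0.52978 = 1.49903 bits

H(Y|X) = H(X,Y) - H(X) = 2.59286 - 1.49903 = 1.0938 bits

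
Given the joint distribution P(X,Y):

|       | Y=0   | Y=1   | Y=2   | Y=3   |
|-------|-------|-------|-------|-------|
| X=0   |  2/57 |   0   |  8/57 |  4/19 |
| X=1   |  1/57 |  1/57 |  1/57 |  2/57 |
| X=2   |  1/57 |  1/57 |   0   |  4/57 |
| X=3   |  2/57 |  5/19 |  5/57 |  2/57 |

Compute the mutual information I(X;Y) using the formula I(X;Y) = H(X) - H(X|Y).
0.4509 bits

I(X;Y) = H(X) - H(X|Y)

Marginal of X (row sums):
  P(X=0) = 2/57 + 0 + 8/57 + 4/19 = 22/57
  P(X=1) = 1/57 + 1/57 + 1/57 + 2/57 = 5/57
  P(X=2) = 1/57 + 1/57 + 0 + 4/57 = 2/19
  P(X=3) = 2/57 + 5/19 + 5/57 + 2/57 = 8/19
H(X) = -[(22/57)·log₂(22/57) + (5/57)·log₂(5/57) + (2/19)·log₂(2/19) + (8/19)·log₂(8/19)]
  = 0.5301 + 0.3080 + 0.3419 + 0.5254 = 1.7054 bits

Marginal of Y (column sums):
  P(Y=0) = 2/57 + 1/57 + 1/57 + 2/57 = 2/19
  P(Y=1) = 0 + 1/57 + 1/57 + 5/19 = 17/57
  P(Y=2) = 8/57 + 1/57 + 0 + 5/57 = 14/57
  P(Y=3) = 4/19 + 2/57 + 4/57 + 2/57 = 20/57
H(X|Y) = Σ_y P(y)·H(X|Y=y):
  Y=0: P(Y=0) = 2/19, P(X|Y=0) = (1/3, 1/6, 1/6, 1/3) → H(X|Y=0) = 1.9183
  Y=1: P(Y=1) = 17/57, P(X|Y=1) = (0, 1/17, 1/17, 15/17) → H(X|Y=1) = 0.6402
  Y=2: P(Y=2) = 14/57, P(X|Y=2) = (4/7, 1/14, 0, 5/14) → H(X|Y=2) = 1.2638
  Y=3: P(Y=3) = 20/57, P(X|Y=3) = (3/5, 1/10, 1/5, 1/10) → H(X|Y=3) = 1.5710
H(X|Y) = (2/19)·1.9183 + (17/57)·0.6402 + (14/57)·1.2638 + (20/57)·1.5710 = 1.2545 bits

I(X;Y) = H(X) - H(X|Y) = 1.7054 - 1.2545 = 0.4509 bits

Cross-check via I(X;Y) = H(X) + H(Y) - H(X,Y): computing H(Y) from the column sums and H(X,Y) from the 16 cells in the same way gives H(Y) = 1.8901 bits and H(X,Y) = 3.1446 bits, so
I(X;Y) = 1.7054 + 1.8901 - 3.1446 = 0.4509 bits ✓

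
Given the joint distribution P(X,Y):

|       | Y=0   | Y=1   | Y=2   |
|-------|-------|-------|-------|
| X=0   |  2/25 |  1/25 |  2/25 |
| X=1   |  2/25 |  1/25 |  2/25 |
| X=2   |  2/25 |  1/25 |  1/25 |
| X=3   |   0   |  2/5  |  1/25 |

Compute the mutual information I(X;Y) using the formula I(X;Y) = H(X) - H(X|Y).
0.4367 bits

I(X;Y) = H(X) - H(X|Y)

Marginal of X (row sums):
  P(X=0) = 2/25 + 1/25 + 2/25 = 1/5
  P(X=1) = 2/25 + 1/25 + 2/25 = 1/5
  P(X=2) = 2/25 + 1/25 + 1/25 = 4/25
  P(X=3) = 0 + 2/5 + 1/25 = 11/25
H(X) = -[(1/5)·log₂(1/5) + (1/5)·log₂(1/5) + (4/25)·log₂(4/25) + (11/25)·log₂(11/25)]
  = 0.464386 + 0.464386 + 0.423017 + 0.521147 = 1.87294 bits

Marginal of Y (column sums):
  P(Y=0) = 2/25 + 2/25 + 2/25 + 0 = 6/25
  P(Y=1) = 1/25 + 1/25 + 1/25 + 2/5 = 13/25
  P(Y=2) = 2/25 + 2/25 + 1/25 + 1/25 = 6/25
H(X|Y) = Σ_y P(y)·H(X|Y=y):
  Y=0: P(Y=0) = 6/25, P(X|Y=0) = (1/3, 1/3, 1/3, 0) → H(X|Y=0) = 1.584963
  Y=1: P(Y=1) = 13/25, P(X|Y=1) = (1/13, 1/13, 1/13, 10/13) → H(X|Y=1) = 1.145110
  Y=2: P(Y=2) = 6/25, P(X|Y=2) = (1/3, 1/3, 1/6, 1/6) → H(X|Y=2) = 1.918296
H(X|Y) = (6/25)·1.584963 + (13/25)·1.145110 + (6/25)·1.918296 = 1.43624 bits

I(X;Y) = H(X) - H(X|Y) = 1.87294 - 1.43624 = 0.4367 bits

Cross-check via I(X;Y) = H(X) + H(Y) - H(X,Y): computing H(Y) from the column sums and H(X,Y) from the 12 cells in the same way gives H(Y) = 1.47885 bits and H(X,Y) = 2.91508 bits, so
I(X;Y) = 1.87294 + 1.47885 - 2.91508 = 0.4367 bits ✓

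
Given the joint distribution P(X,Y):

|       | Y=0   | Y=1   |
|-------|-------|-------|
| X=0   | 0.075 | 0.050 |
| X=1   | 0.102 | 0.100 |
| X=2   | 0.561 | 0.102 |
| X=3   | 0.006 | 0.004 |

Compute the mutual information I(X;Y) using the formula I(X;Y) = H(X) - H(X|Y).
0.0769 bits

I(X;Y) = H(X) - H(X|Y)

Marginal of X (row sums):
  P(X=0) = 0.075 + 0.050 = 0.125
  P(X=1) = 0.102 + 0.100 = 0.202
  P(X=2) = 0.561 + 0.102 = 0.663
  P(X=3) = 0.006 + 0.004 = 0.010
H(X) = -[0.125·log₂(0.125) + 0.202·log₂(0.202) + 0.663·log₂(0.663) + 0.010·log₂(0.010)]
  = 0.375000 + 0.466130 + 0.393105 + 0.066439 = 1.30067 bits

Marginal of Y (column sums):
  P(Y=0) = 0.075 + 0.102 + 0.561 + 0.006 = 0.744
  P(Y=1) = 0.050 + 0.100 + 0.102 + 0.004 = 0.256
H(X|Y) = Σ_y P(y)·H(X|Y=y):
  Y=0: P(Y=0) = 0.744, P(X|Y=0) = (25/248, 17/124, 187/248, 1/124) → H(X|Y=0) = 1.089925
  Y=1: P(Y=1) = 0.256, P(X|Y=1) = (25/128, 25/64, 51/128, 1/64) → H(X|Y=1) = 1.612634
H(X|Y) = 0.744·1.089925 + 0.256·1.612634 = 1.22374 bits

I(X;Y) = H(X) - H(X|Y) = 1.30067 - 1.22374 = 0.0769 bits

Cross-check via I(X;Y) = H(X) + H(Y) - H(X,Y): computing H(Y) from the column sums and H(X,Y) from the 8 cells in the same way gives H(Y) = 0.82065 bits and H(X,Y) = 2.04439 bits, so
I(X;Y) = 1.30067 + 0.82065 - 2.04439 = 0.0769 bits ✓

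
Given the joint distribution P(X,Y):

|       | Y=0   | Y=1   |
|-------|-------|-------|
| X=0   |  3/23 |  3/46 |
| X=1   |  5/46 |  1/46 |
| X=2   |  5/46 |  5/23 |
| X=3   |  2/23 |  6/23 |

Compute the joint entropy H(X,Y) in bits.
2.7470 bits

H(X,Y) = -Σ_{x,y} P(x,y) log₂ P(x,y). Per-cell terms -P(x,y)·log₂P(x,y):
  X=0: 0.3833, 0.2569
  X=1: 0.3480, 0.1201
  X=2: 0.3480, 0.4786
  X=3: 0.3064, 0.5057
Sum of the 8 terms: H(X,Y) = 2.7470 bits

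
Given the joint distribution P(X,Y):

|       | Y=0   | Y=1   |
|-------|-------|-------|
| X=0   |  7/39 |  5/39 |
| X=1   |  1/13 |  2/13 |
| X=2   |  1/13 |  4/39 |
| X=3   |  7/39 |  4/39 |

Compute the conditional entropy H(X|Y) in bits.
1.9286 bits

H(X|Y) = H(X,Y) - H(Y)

H(X,Y) = -Σ_{x,y} P(x,y) log₂ P(x,y). Per-cell terms -P(x,y)·log₂P(x,y):
  X=0: 0.4447777, 0.3799326
  X=1: 0.2846492, 0.4154523
  X=2: 0.2846492, 0.3369643
  X=3: 0.4447777, 0.3369643
Sum of the 8 terms: H(X,Y) = 2.928167 bits

Marginal of Y (column sums):
  P(Y=0) = 7/39 + 1/13 + 1/13 + 7/39 = 20/39
  P(Y=1) = 5/39 + 2/13 + 4/39 + 4/39 = 19/39
H(Y) = -[(20/39)·log₂(20/39) + (19/39)·log₂(19/39)]
  = 0.4940893 + 0.5054364 = 0.999526 bits

H(X|Y) = H(X,Y) - H(Y) = 2.928167 - 0.999526 = 1.9286 bits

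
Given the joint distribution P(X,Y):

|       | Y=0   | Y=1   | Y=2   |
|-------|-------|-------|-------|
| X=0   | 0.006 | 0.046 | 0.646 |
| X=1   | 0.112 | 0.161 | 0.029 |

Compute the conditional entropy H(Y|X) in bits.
0.6982 bits

H(Y|X) = H(X,Y) - H(X)

H(X,Y) = -Σ_{x,y} P(x,y) log₂ P(x,y). Per-cell terms -P(x,y)·log₂P(x,y):
  X=0: 0.04428, 0.20434, 0.40723
  X=1: 0.35374, 0.42421, 0.14813
Sum of the 6 terms: H(X,Y) = 1.5819 bits

Marginal of X (row sums):
  P(X=0) = 0.006 + 0.046 + 0.646 = 0.698
  P(X=1) = 0.112 + 0.161 + 0.029 = 0.302
H(X) = -[0.698·log₂(0.698) + 0.302·log₂(0.302)]
  = 0.36205 + 0.52167 = 0.8837 bits

H(Y|X) = H(X,Y) - H(X) = 1.5819 - 0.8837 = 0.6982 bits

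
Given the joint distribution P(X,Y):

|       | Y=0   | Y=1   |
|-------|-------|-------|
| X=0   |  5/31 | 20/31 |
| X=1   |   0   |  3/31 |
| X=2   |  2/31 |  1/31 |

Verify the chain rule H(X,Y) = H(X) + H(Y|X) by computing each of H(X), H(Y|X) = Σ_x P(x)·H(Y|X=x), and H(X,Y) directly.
H(X) = 0.9024 bits, H(Y|X) = 0.6711 bits, H(X,Y) = 1.5735 bits

Marginal of X (row sums):
  P(X=0) = 5/31 + 20/31 = 25/31
  P(X=1) = 0 + 3/31 = 3/31
  P(X=2) = 2/31 + 1/31 = 3/31
H(X) = -[(25/31)·log₂(25/31) + (3/31)·log₂(3/31) + (3/31)·log₂(3/31)]
  = 0.250274 + 0.326055 + 0.326055 = 0.9024 bits

H(Y|X) = Σ_x P(x)·H(Y|X=x):
  X=0: P(X=0) = 25/31, P(Y|X=0) = (1/5, 4/5) → H(Y|X=0) = 0.721928
  X=1: P(X=1) = 3/31, P(Y|X=1) = (0, 1) → H(Y|X=1) = 0.000000
  X=2: P(X=2) = 3/31, P(Y|X=2) = (2/3, 1/3) → H(Y|X=2) = 0.918296
H(Y|X) = (25/31)·0.721928 + (3/31)·0.000000 + (3/31)·0.918296 = 0.6711 bits

H(X,Y) = -Σ_{x,y} P(x,y) log₂ P(x,y). Per-cell terms -P(x,y)·log₂P(x,y):
  X=0: 0.424559, 0.407915
  X=1: 0.000000, 0.326055
  X=2: 0.255109, 0.159813
  (cells with P = 0 contribute 0)
Sum of the 6 terms: H(X,Y) = 1.5735 bits

Chain rule check:
  H(X) + H(Y|X) = 0.9024 + 0.6711 = 1.5735 bits
  H(X,Y) = 1.5735 bits
✓ Chain rule verified.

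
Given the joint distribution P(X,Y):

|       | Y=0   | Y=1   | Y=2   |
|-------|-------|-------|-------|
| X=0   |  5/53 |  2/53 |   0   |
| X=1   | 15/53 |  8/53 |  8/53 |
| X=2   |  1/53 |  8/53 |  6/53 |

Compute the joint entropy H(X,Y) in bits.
2.7143 bits

H(X,Y) = -Σ_{x,y} P(x,y) log₂ P(x,y). Per-cell terms -P(x,y)·log₂P(x,y):
  X=0: 0.32132, 0.17841, 0.00000
  X=1: 0.51539, 0.41176, 0.41176
  X=2: 0.10807, 0.41176, 0.35581
  (cells with P = 0 contribute 0)
Sum of the 9 terms: H(X,Y) = 2.7143 bits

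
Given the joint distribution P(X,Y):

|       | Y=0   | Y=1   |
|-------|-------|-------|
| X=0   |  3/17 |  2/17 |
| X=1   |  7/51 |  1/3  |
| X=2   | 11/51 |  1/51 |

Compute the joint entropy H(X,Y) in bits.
2.3150 bits

H(X,Y) = -Σ_{x,y} P(x,y) log₂ P(x,y). Per-cell terms -P(x,y)·log₂P(x,y):
  X=0: 0.441618, 0.363231
  X=1: 0.393245, 0.528321
  X=2: 0.477312, 0.111224
Sum of the 6 terms: H(X,Y) = 2.3150 bits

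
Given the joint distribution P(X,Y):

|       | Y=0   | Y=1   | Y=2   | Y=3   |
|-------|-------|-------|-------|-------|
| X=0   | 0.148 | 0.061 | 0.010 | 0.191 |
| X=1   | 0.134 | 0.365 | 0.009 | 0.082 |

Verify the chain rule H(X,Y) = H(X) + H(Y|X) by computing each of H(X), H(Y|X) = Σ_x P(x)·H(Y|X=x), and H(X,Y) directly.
H(X) = 0.9765 bits, H(Y|X) = 1.4765 bits, H(X,Y) = 2.4530 bits

Marginal of X (row sums):
  P(X=0) = 0.148 + 0.061 + 0.010 + 0.191 = 0.410
  P(X=1) = 0.134 + 0.365 + 0.009 + 0.082 = 0.590
H(X) = -[0.410·log₂(0.410) + 0.590·log₂(0.590)]
  = 0.5274 + 0.4491 = 0.9765 bits

H(Y|X) = Σ_x P(x)·H(Y|X=x):
  X=0: P(X=0) = 0.410, P(Y|X=0) = (74/205, 61/410, 1/41, 191/410) → H(Y|X=0) = 1.5837
  X=1: P(X=1) = 0.590, P(Y|X=1) = (67/295, 73/118, 9/590, 41/295) → H(Y|X=1) = 1.4020
H(Y|X) = 0.410·1.5837 + 0.590·1.4020 = 1.4765 bits

H(X,Y) = -Σ_{x,y} P(x,y) log₂ P(x,y). Per-cell terms -P(x,y)·log₂P(x,y):
  X=0: 0.4079, 0.2461, 0.0664, 0.4562
  X=1: 0.3886, 0.5307, 0.0612, 0.2959
Sum of the 8 terms: H(X,Y) = 2.4530 bits

Chain rule check:
  H(X) + H(Y|X) = 0.9765 + 1.4765 = 2.4530 bits
  H(X,Y) = 2.4530 bits
✓ Chain rule verified.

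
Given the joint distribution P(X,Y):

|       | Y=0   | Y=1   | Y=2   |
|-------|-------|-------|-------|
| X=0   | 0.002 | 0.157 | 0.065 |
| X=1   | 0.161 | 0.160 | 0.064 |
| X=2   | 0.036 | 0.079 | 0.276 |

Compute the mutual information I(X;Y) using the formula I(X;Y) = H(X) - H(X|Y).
0.2950 bits

I(X;Y) = H(X) - H(X|Y)

Marginal of X (row sums):
  P(X=0) = 0.002 + 0.157 + 0.065 = 0.224
  P(X=1) = 0.161 + 0.160 + 0.064 = 0.385
  P(X=2) = 0.036 + 0.079 + 0.276 = 0.391
H(X) = -[0.224·log₂(0.224) + 0.385·log₂(0.385) + 0.391·log₂(0.391)]
  = 0.48349 + 0.53017 + 0.52971 = 1.54337 bits

Marginal of Y (column sums):
  P(Y=0) = 0.002 + 0.161 + 0.036 = 0.199
  P(Y=1) = 0.157 + 0.160 + 0.079 = 0.396
  P(Y=2) = 0.065 + 0.064 + 0.276 = 0.405
H(X|Y) = Σ_y P(y)·H(X|Y=y):
  Y=0: P(Y=0) = 0.199, P(X|Y=0) = (2/199, 161/199, 36/199) → H(X|Y=0) = 0.76027
  Y=1: P(Y=1) = 0.396, P(X|Y=1) = (157/396, 40/99, 79/396) → H(X|Y=1) = 1.52137
  Y=2: P(Y=2) = 0.405, P(X|Y=2) = (13/81, 64/405, 92/135) → H(X|Y=2) = 1.22127
H(X|Y) = 0.199·0.76027 + 0.396·1.52137 + 0.405·1.22127 = 1.24837 bits

I(X;Y) = H(X) - H(X|Y) = 1.54337 - 1.24837 = 0.2950 bits

Cross-check via I(X;Y) = H(X) + H(Y) - H(X,Y): computing H(Y) from the column sums and H(X,Y) from the 9 cells in the same way gives H(Y) = 1.52085 bits and H(X,Y) = 2.76922 bits, so
I(X;Y) = 1.54337 + 1.52085 - 2.76922 = 0.2950 bits ✓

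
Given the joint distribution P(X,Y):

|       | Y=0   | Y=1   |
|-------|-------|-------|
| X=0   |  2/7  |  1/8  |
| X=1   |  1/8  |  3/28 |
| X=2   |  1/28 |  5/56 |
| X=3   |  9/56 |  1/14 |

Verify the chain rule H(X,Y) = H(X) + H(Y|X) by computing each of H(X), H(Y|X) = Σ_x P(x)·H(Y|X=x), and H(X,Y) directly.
H(X) = 1.8805 bits, H(Y|X) = 0.9099 bits, H(X,Y) = 2.7904 bits

Marginal of X (row sums):
  P(X=0) = 2/7 + 1/8 = 23/56
  P(X=1) = 1/8 + 3/28 = 13/56
  P(X=2) = 1/28 + 5/56 = 1/8
  P(X=3) = 9/56 + 1/14 = 13/56
H(X) = -[(23/56)·log₂(23/56) + (13/56)·log₂(13/56) + (1/8)·log₂(1/8) + (13/56)·log₂(13/56)]
  = 0.52727 + 0.48911 + 0.37500 + 0.48911 = 1.8805 bits

H(Y|X) = Σ_x P(x)·H(Y|X=x):
  X=0: P(X=0) = 23/56, P(Y|X=0) = (16/23, 7/23) → H(Y|X=0) = 0.88654
  X=1: P(X=1) = 13/56, P(Y|X=1) = (7/13, 6/13) → H(Y|X=1) = 0.99573
  X=2: P(X=2) = 1/8, P(Y|X=2) = (2/7, 5/7) → H(Y|X=2) = 0.86312
  X=3: P(X=3) = 13/56, P(Y|X=3) = (9/13, 4/13) → H(Y|X=3) = 0.89049
H(Y|X) = (23/56)·0.88654 + (13/56)·0.99573 + (1/8)·0.86312 + (13/56)·0.89049 = 0.9099 bits

H(X,Y) = -Σ_{x,y} P(x,y) log₂ P(x,y). Per-cell terms -P(x,y)·log₂P(x,y):
  X=0: 0.51639, 0.37500
  X=1: 0.37500, 0.34526
  X=2: 0.17169, 0.31120
  X=3: 0.42387, 0.27195
Sum of the 8 terms: H(X,Y) = 2.7904 bits

Chain rule check:
  H(X) + H(Y|X) = 1.8805 + 0.9099 = 2.7904 bits
  H(X,Y) = 2.7904 bits
✓ Chain rule verified.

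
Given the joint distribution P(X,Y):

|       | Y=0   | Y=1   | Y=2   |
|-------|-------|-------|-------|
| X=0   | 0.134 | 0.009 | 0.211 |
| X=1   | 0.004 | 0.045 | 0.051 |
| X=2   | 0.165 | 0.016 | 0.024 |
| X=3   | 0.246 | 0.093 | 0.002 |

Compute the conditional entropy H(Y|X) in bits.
1.0028 bits

H(Y|X) = H(X,Y) - H(X)

H(X,Y) = -Σ_{x,y} P(x,y) log₂ P(x,y). Per-cell terms -P(x,y)·log₂P(x,y):
  X=0: 0.38856, 0.06116, 0.47363
  X=1: 0.03186, 0.20133, 0.21896
  X=2: 0.42891, 0.09545, 0.12914
  X=3: 0.49772, 0.31868, 0.01793
Sum of the 12 terms: H(X,Y) = 2.8633 bits

Marginal of X (row sums):
  P(X=0) = 0.134 + 0.009 + 0.211 = 0.354
  P(X=1) = 0.004 + 0.045 + 0.051 = 0.100
  P(X=2) = 0.165 + 0.016 + 0.024 = 0.205
  P(X=3) = 0.246 + 0.093 + 0.002 = 0.341
H(X) = -[0.354·log₂(0.354) + 0.100·log₂(0.100) + 0.205·log₂(0.205) + 0.341·log₂(0.341)]
  = 0.53036 + 0.33219 + 0.46869 + 0.52929 = 1.8605 bits

H(Y|X) = H(X,Y) - H(X) = 2.8633 - 1.8605 = 1.0028 bits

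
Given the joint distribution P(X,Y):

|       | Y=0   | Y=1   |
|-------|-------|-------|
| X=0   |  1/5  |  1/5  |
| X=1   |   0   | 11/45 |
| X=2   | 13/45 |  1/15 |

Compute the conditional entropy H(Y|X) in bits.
0.6475 bits

H(Y|X) = H(X,Y) - H(X)

H(X,Y) = -Σ_{x,y} P(x,y) log₂ P(x,y). Per-cell terms -P(x,y)·log₂P(x,y):
  X=0: 0.464386, 0.464386
  X=1: 0.000000, 0.496814
  X=2: 0.517519, 0.260459
  (cells with P = 0 contribute 0)
Sum of the 6 terms: H(X,Y) = 2.20356 bits

Marginal of X (row sums):
  P(X=0) = 1/5 + 1/5 = 2/5
  P(X=1) = 0 + 11/45 = 11/45
  P(X=2) = 13/45 + 1/15 = 16/45
H(X) = -[(2/5)·log₂(2/5) + (11/45)·log₂(11/45) + (16/45)·log₂(16/45)]
  = 0.528771 + 0.496814 + 0.530437 = 1.55602 bits

H(Y|X) = H(X,Y) - H(X) = 2.20356 - 1.55602 = 0.6475 bits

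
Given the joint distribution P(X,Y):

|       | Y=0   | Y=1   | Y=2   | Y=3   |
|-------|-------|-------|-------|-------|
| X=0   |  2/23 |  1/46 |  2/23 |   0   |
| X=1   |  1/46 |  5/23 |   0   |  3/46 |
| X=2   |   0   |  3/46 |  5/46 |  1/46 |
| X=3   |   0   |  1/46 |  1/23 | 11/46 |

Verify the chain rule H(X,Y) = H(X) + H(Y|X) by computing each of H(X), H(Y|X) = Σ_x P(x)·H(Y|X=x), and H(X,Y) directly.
H(X) = 1.9656 bits, H(Y|X) = 1.1581 bits, H(X,Y) = 3.1237 bits

Marginal of X (row sums):
  P(X=0) = 2/23 + 1/46 + 2/23 + 0 = 9/46
  P(X=1) = 1/46 + 5/23 + 0 + 3/46 = 7/23
  P(X=2) = 0 + 3/46 + 5/46 + 1/46 = 9/46
  P(X=3) = 0 + 1/46 + 1/23 + 11/46 = 7/23
H(X) = -[(9/46)·log₂(9/46) + (7/23)·log₂(7/23) + (9/46)·log₂(9/46) + (7/23)·log₂(7/23)]
  = 0.460494 + 0.522324 + 0.460494 + 0.522324 = 1.9656 bits

H(Y|X) = Σ_x P(x)·H(Y|X=x):
  X=0: P(X=0) = 9/46, P(Y|X=0) = (4/9, 1/9, 4/9, 0) → H(Y|X=0) = 1.392147
  X=1: P(X=1) = 7/23, P(Y|X=1) = (1/14, 5/7, 0, 3/14) → H(Y|X=1) = 1.094914
  X=2: P(X=2) = 9/46, P(Y|X=2) = (0, 1/3, 5/9, 1/9) → H(Y|X=2) = 1.351644
  X=3: P(X=3) = 7/23, P(Y|X=3) = (0, 1/14, 1/7, 11/14) → H(Y|X=3) = 0.946373
H(Y|X) = (9/46)·1.392147 + (7/23)·1.094914 + (9/46)·1.351644 + (7/23)·0.946373 = 1.1581 bits

H(X,Y) = -Σ_{x,y} P(x,y) log₂ P(x,y). Per-cell terms -P(x,y)·log₂P(x,y):
  X=0: 0.306397, 0.120077, 0.306397, 0.000000
  X=1: 0.120077, 0.478616, 0.000000, 0.256865
  X=2: 0.000000, 0.256865, 0.348004, 0.120077
  X=3: 0.000000, 0.120077, 0.196677, 0.493596
  (cells with P = 0 contribute 0)
Sum of the 16 terms: H(X,Y) = 3.1237 bits

Chain rule check:
  H(X) + H(Y|X) = 1.9656 + 1.1581 = 3.1237 bits
  H(X,Y) = 3.1237 bits
✓ Chain rule verified.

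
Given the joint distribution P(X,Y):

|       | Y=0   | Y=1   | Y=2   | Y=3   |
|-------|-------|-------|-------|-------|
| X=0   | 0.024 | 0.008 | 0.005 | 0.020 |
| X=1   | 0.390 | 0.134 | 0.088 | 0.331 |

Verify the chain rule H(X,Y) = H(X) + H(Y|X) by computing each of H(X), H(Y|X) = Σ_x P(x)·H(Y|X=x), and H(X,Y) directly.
H(X) = 0.3154 bits, H(Y|X) = 1.7754 bits, H(X,Y) = 2.0909 bits

Marginal of X (row sums):
  P(X=0) = 0.024 + 0.008 + 0.005 + 0.020 = 0.057
  P(X=1) = 0.390 + 0.134 + 0.088 + 0.331 = 0.943
H(X) = -[0.057·log₂(0.057) + 0.943·log₂(0.943)]
  = 0.2356 + 0.0798 = 0.3154 bits

H(Y|X) = Σ_x P(x)·H(Y|X=x):
  X=0: P(X=0) = 0.057, P(Y|X=0) = (8/19, 8/57, 5/57, 20/57) → H(Y|X=0) = 1.7612
  X=1: P(X=1) = 0.943, P(Y|X=1) = (390/943, 134/943, 88/943, 331/943) → H(Y|X=1) = 1.7763
H(Y|X) = 0.057·1.7612 + 0.943·1.7763 = 1.7754 bits

H(X,Y) = -Σ_{x,y} P(x,y) log₂ P(x,y). Per-cell terms -P(x,y)·log₂P(x,y):
  X=0: 0.1291, 0.0557, 0.0382, 0.1129
  X=1: 0.5298, 0.3886, 0.3086, 0.5280
Sum of the 8 terms: H(X,Y) = 2.0909 bits

Chain rule check:
  H(X) + H(Y|X) = 0.3154 + 1.7754 = 2.0908 bits
  H(X,Y) = 2.0909 bits
✓ Chain rule verified (Δ = 0.0001 is 4-dp rounding noise: each of the three values was rounded independently).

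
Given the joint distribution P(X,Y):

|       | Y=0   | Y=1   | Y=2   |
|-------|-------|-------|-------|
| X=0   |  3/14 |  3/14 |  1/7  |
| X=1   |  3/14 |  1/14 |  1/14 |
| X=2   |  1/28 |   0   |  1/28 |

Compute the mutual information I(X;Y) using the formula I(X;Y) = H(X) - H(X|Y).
0.0771 bits

I(X;Y) = H(X) - H(X|Y)

Marginal of X (row sums):
  P(X=0) = 3/14 + 3/14 + 1/7 = 4/7
  P(X=1) = 3/14 + 1/14 + 1/14 = 5/14
  P(X=2) = 1/28 + 0 + 1/28 = 1/14
H(X) = -[(4/7)·log₂(4/7) + (5/14)·log₂(5/14) + (1/14)·log₂(1/14)]
  = 0.4613 + 0.5305 + 0.2720 = 1.2638 bits

Marginal of Y (column sums):
  P(Y=0) = 3/14 + 3/14 + 1/28 = 13/28
  P(Y=1) = 3/14 + 1/14 + 0 = 2/7
  P(Y=2) = 1/7 + 1/14 + 1/28 = 1/4
H(X|Y) = Σ_y P(y)·H(X|Y=y):
  Y=0: P(Y=0) = 13/28, P(X|Y=0) = (6/13, 6/13, 1/13) → H(X|Y=0) = 1.3143
  Y=1: P(Y=1) = 2/7, P(X|Y=1) = (3/4, 1/4, 0) → H(X|Y=1) = 0.8113
  Y=2: P(Y=2) = 1/4, P(X|Y=2) = (4/7, 2/7, 1/7) → H(X|Y=2) = 1.3788
H(X|Y) = (13/28)·1.3143 + (2/7)·0.8113 + (1/4)·1.3788 = 1.1867 bits

I(X;Y) = H(X) - H(X|Y) = 1.2638 - 1.1867 = 0.0771 bits

Cross-check via I(X;Y) = H(X) + H(Y) - H(X,Y): computing H(Y) from the column sums and H(X,Y) from the 9 cells in the same way gives H(Y) = 1.5303 bits and H(X,Y) = 2.7170 bits, so
I(X;Y) = 1.2638 + 1.5303 - 2.7170 = 0.0771 bits ✓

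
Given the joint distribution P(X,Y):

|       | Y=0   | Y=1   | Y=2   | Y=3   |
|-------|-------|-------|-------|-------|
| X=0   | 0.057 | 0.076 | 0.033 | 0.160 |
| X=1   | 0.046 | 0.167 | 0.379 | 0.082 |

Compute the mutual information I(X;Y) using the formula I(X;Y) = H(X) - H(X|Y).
0.2015 bits

I(X;Y) = H(X) - H(X|Y)

Marginal of X (row sums):
  P(X=0) = 0.057 + 0.076 + 0.033 + 0.160 = 0.326
  P(X=1) = 0.046 + 0.167 + 0.379 + 0.082 = 0.674
H(X) = -[0.326·log₂(0.326) + 0.674·log₂(0.674)]
  = 0.527160 + 0.383627 = 0.910787 bits

Marginal of Y (column sums):
  P(Y=0) = 0.057 + 0.046 = 0.103
  P(Y=1) = 0.076 + 0.167 = 0.243
  P(Y=2) = 0.033 + 0.379 = 0.412
  P(Y=3) = 0.160 + 0.082 = 0.242
H(X|Y) = Σ_y P(y)·H(X|Y=y):
  Y=0: P(Y=0) = 0.103, P(X|Y=0) = (57/103, 46/103) → H(X|Y=0) = 0.991757
  Y=1: P(Y=1) = 0.243, P(X|Y=1) = (76/243, 167/243) → H(X|Y=1) = 0.896331
  Y=2: P(Y=2) = 0.412, P(X|Y=2) = (33/412, 379/412) → H(X|Y=2) = 0.402521
  Y=3: P(Y=3) = 0.242, P(X|Y=3) = (80/121, 41/121) → H(X|Y=3) = 0.923707
H(X|Y) = 0.103·0.991757 + 0.243·0.896331 + 0.412·0.402521 + 0.242·0.923707 = 0.709335 bits

I(X;Y) = H(X) - H(X|Y) = 0.910787 - 0.709335 = 0.2015 bits

Cross-check via I(X;Y) = H(X) + H(Y) - H(X,Y): computing H(Y) from the column sums and H(X,Y) from the 8 cells in the same way gives H(Y) = 1.856142 bits and H(X,Y) = 2.565477 bits, so
I(X;Y) = 0.910787 + 1.856142 - 2.565477 = 0.2015 bits ✓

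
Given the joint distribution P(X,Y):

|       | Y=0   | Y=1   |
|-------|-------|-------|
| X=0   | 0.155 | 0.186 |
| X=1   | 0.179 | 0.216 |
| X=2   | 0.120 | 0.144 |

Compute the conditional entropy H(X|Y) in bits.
1.5659 bits

H(X|Y) = H(X,Y) - H(Y)

H(X,Y) = -Σ_{x,y} P(x,y) log₂ P(x,y). Per-cell terms -P(x,y)·log₂P(x,y):
  X=0: 0.416897, 0.451352
  X=1: 0.444272, 0.477554
  X=2: 0.367067, 0.402604
Sum of the 6 terms: H(X,Y) = 2.55975 bits

Marginal of Y (column sums):
  P(Y=0) = 0.155 + 0.179 + 0.120 = 0.454
  P(Y=1) = 0.186 + 0.216 + 0.144 = 0.546
H(Y) = -[0.454·log₂(0.454) + 0.546·log₂(0.546)]
  = 0.517213 + 0.476673 = 0.99389 bits

H(X|Y) = H(X,Y) - H(Y) = 2.55975 - 0.99389 = 1.5659 bits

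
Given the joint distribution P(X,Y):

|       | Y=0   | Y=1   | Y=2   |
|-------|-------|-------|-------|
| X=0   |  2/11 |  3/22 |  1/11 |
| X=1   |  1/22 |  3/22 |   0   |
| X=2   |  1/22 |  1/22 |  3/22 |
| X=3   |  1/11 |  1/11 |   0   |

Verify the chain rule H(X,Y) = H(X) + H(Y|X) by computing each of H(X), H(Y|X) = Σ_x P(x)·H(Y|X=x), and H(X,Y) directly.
H(X) = 1.9077 bits, H(Y|X) = 1.2670 bits, H(X,Y) = 3.1747 bits

Marginal of X (row sums):
  P(X=0) = 2/11 + 3/22 + 1/11 = 9/22
  P(X=1) = 1/22 + 3/22 + 0 = 2/11
  P(X=2) = 1/22 + 1/22 + 3/22 = 5/22
  P(X=3) = 1/11 + 1/11 + 0 = 2/11
H(X) = -[(9/22)·log₂(9/22) + (2/11)·log₂(2/11) + (5/22)·log₂(5/22) + (2/11)·log₂(2/11)]
  = 0.527525 + 0.447169 + 0.485796 + 0.447169 = 1.9077 bits

H(Y|X) = Σ_x P(x)·H(Y|X=x):
  X=0: P(X=0) = 9/22, P(Y|X=0) = (4/9, 1/3, 2/9) → H(Y|X=0) = 1.530493
  X=1: P(X=1) = 2/11, P(Y|X=1) = (1/4, 3/4, 0) → H(Y|X=1) = 0.811278
  X=2: P(X=2) = 5/22, P(Y|X=2) = (1/5, 1/5, 3/5) → H(Y|X=2) = 1.370951
  X=3: P(X=3) = 2/11, P(Y|X=3) = (1/2, 1/2, 0) → H(Y|X=3) = 1.000000
H(Y|X) = (9/22)·1.530493 + (2/11)·0.811278 + (5/22)·1.370951 + (2/11)·1.000000 = 1.2670 bits

H(X,Y) = -Σ_{x,y} P(x,y) log₂ P(x,y). Per-cell terms -P(x,y)·log₂P(x,y):
  X=0: 0.447169, 0.391973, 0.314494
  X=1: 0.202701, 0.391973, 0.000000
  X=2: 0.202701, 0.202701, 0.391973
  X=3: 0.314494, 0.314494, 0.000000
  (cells with P = 0 contribute 0)
Sum of the 12 terms: H(X,Y) = 3.1747 bits

Chain rule check:
  H(X) + H(Y|X) = 1.9077 + 1.2670 = 3.1747 bits
  H(X,Y) = 3.1747 bits
✓ Chain rule verified.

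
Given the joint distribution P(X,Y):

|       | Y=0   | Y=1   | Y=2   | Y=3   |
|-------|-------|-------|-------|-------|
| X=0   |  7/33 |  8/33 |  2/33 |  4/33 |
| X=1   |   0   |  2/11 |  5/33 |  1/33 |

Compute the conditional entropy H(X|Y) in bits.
0.7104 bits

H(X|Y) = H(X,Y) - H(Y)

H(X,Y) = -Σ_{x,y} P(x,y) log₂ P(x,y). Per-cell terms -P(x,y)·log₂P(x,y):
  X=0: 0.474523, 0.495611, 0.245115, 0.369017
  X=1: 0.000000, 0.447169, 0.412495, 0.152860
  (cells with P = 0 contribute 0)
Sum of the 8 terms: H(X,Y) = 2.59679 bits

Marginal of Y (column sums):
  P(Y=0) = 7/33 + 0 = 7/33
  P(Y=1) = 8/33 + 2/11 = 14/33
  P(Y=2) = 2/33 + 5/33 = 7/33
  P(Y=3) = 4/33 + 1/33 = 5/33
H(Y) = -[(7/33)·log₂(7/33) + (14/33)·log₂(14/33) + (7/33)·log₂(7/33) + (5/33)·log₂(5/33)]
  = 0.474523 + 0.524805 + 0.474523 + 0.412495 = 1.88635 bits

H(X|Y) = H(X,Y) - H(Y) = 2.59679 - 1.88635 = 0.7104 bits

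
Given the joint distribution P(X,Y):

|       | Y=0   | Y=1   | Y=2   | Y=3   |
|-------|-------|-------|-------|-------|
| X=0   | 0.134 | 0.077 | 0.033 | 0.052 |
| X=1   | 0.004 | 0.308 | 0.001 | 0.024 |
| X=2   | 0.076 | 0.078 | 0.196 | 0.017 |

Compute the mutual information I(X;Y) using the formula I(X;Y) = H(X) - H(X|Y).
0.4939 bits

I(X;Y) = H(X) - H(X|Y)

Marginal of X (row sums):
  P(X=0) = 0.134 + 0.077 + 0.033 + 0.052 = 0.296
  P(X=1) = 0.004 + 0.308 + 0.001 + 0.024 = 0.337
  P(X=2) = 0.076 + 0.078 + 0.196 + 0.017 = 0.367
H(X) = -[0.296·log₂(0.296) + 0.337·log₂(0.337) + 0.367·log₂(0.367)]
  = 0.5199 + 0.5288 + 0.5307 = 1.5794 bits

Marginal of Y (column sums):
  P(Y=0) = 0.134 + 0.004 + 0.076 = 0.214
  P(Y=1) = 0.077 + 0.308 + 0.078 = 0.463
  P(Y=2) = 0.033 + 0.001 + 0.196 = 0.230
  P(Y=3) = 0.052 + 0.024 + 0.017 = 0.093
H(X|Y) = Σ_y P(y)·H(X|Y=y):
  Y=0: P(Y=0) = 0.214, P(X|Y=0) = (67/107, 2/107, 38/107) → H(X|Y=0) = 1.0606
  Y=1: P(Y=1) = 0.463, P(X|Y=1) = (77/463, 308/463, 78/463) → H(X|Y=1) = 1.2545
  Y=2: P(Y=2) = 0.230, P(X|Y=2) = (33/230, 1/230, 98/115) → H(X|Y=2) = 0.6327
  Y=3: P(Y=3) = 0.093, P(X|Y=3) = (52/93, 8/31, 17/93) → H(X|Y=3) = 1.4214
H(X|Y) = 0.214·1.0606 + 0.463·1.2545 + 0.230·0.6327 + 0.093·1.4214 = 1.0855 bits

I(X;Y) = H(X) - H(X|Y) = 1.5794 - 1.0855 = 0.4939 bits

Cross-check via I(X;Y) = H(X) + H(Y) - H(X,Y): computing H(Y) from the column sums and H(X,Y) from the 12 cells in the same way gives H(Y) = 1.7967 bits and H(X,Y) = 2.8822 bits, so
I(X;Y) = 1.5794 + 1.7967 - 2.8822 = 0.4939 bits ✓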